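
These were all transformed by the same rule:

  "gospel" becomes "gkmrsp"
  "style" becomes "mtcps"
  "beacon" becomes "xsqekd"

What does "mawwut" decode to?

summit

This is an affine cipher: with a=0,…,z=25, each position x becomes (7x+16) mod 26.
Reversing it on mawwut: m(12)→15·(12−16)≡18=s; a(0)→15·(0−16)≡20=u; w(22)→15·(22−16)≡12=m; w(22)→15·(22−16)≡12=m; u(20)→15·(20−16)≡8=i; t(19)→15·(19−16)≡19=t (all mod 26).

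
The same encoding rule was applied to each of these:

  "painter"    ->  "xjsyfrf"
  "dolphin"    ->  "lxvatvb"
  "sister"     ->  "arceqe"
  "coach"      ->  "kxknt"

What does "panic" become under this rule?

xjxto

The shift increases by 1 at each position, starting from +8: 8, 9, 10, ….
For panic: p+8=x, a+9=j, n+10=x, i+11=t, c+12=o.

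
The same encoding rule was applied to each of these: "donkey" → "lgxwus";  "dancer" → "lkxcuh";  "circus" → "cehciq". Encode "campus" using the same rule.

d(3)→l(11) and o(14)→g(6) fit y≡9x+10 (mod 26); the inverse of 9 mod 26 is 3. This is an affine cipher: with a=0,…,z=25, each position x becomes (9x+10) mod 26.
Applying it to campus: c(2)→9·2+10≡2=c; a(0)→9·0+10≡10=k; m(12)→9·12+10≡14=o; p(15)→9·15+10≡15=p; u(20)→9·20+10≡8=i; s(18)→9·18+10≡16=q (all mod 26).

ckopiq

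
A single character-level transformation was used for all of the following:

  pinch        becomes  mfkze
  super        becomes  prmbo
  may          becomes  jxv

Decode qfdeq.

tight

Compare letters: p→m is +23, i→f is +23, n→k is +23 — a constant shift. It's a constant shift of +23 (ROT23).
Decoding qfdeq: q−23=t, f−23=i, d−23=g, e−23=h, q−23=t.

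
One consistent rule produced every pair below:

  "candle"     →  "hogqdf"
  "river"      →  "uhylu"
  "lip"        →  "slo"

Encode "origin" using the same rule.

The output letters match the input read backwards, each shifted +3: candle reversed is eldnac. Read the word backwards and shift each letter +3.
On origin: reverse → nigiro; then shift: n+3=q, i+3=l, g+3=j, i+3=l, r+3=u, o+3=r.

qljlur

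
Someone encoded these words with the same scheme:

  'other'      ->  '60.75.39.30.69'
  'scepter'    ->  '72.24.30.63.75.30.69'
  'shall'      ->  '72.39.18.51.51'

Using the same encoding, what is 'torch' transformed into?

o(#15)→60 and t(#20)→75: differences scale by 3, so n = 3·pos + 15. The formula is n = 3×(alphabet index, a=1) + 15.
On torch: t=20→75, o=15→60, r=18→69, c=3→24, h=8→39.

75.60.69.24.39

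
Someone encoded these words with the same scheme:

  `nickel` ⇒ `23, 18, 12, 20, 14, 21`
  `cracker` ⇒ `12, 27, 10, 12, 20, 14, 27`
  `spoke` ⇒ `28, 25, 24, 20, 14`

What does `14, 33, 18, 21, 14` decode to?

exile

n is letter #14 and maps to 23: an offset of 9. The number is (letter's place in the alphabet, a=1) + 9.
Decoding 14, 33, 18, 21, 14: 14→(14−9)÷1=5=e, 33→(33−9)÷1=24=x, 18→(18−9)÷1=9=i, 21→(21−9)÷1=12=l, 14→(14−9)÷1=5=e.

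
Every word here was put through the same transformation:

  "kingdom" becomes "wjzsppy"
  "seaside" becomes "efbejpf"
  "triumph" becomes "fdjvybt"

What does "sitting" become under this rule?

Vowels shift forward by 1 and consonants shift forward by 12.
Applying it to sitting: s(cons)+12=e, i(vowel)+1=j, t(cons)+12=f, t(cons)+12=f, i(vowel)+1=j, n(cons)+12=z, g(cons)+12=s.

ejffjzs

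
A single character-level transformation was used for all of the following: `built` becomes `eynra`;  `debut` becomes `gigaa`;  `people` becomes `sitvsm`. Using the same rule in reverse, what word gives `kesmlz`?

In built: b→e is +3, u→y is +4, i→n is +5, l→r is +6 — the shift increases by 1 each position. The shift increases by 1 at each position, starting from +3: 3, 4, 5, ….
Undoing it on kesmlz: k−3=h, e−4=a, s−5=n, m−6=g, l−7=e, z−8=r.

hanger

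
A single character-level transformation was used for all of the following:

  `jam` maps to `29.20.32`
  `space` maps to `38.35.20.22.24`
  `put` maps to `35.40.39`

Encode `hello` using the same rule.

j is letter #10 and maps to 29: an offset of 19. Letters become their 1-based position plus 19 (so a→20, b→21, …).
For hello: h=8→27, e=5→24, l=12→31, l=12→31, o=15→34.

27.24.31.31.34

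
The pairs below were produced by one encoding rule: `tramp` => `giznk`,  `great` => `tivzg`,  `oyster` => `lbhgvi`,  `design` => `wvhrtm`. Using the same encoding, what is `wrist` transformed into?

dirhg

t(19)→g(6) and r(17)→i(8) fit y≡25x+25 (mod 26); the inverse of 25 mod 26 is 25. This is an affine cipher: with a=0,…,z=25, each position x becomes (25x+25) mod 26.
Applying it to wrist: w(22)→25·22+25≡3=d; r(17)→25·17+25≡8=i; i(8)→25·8+25≡17=r; s(18)→25·18+25≡7=h; t(19)→25·19+25≡6=g (all mod 26).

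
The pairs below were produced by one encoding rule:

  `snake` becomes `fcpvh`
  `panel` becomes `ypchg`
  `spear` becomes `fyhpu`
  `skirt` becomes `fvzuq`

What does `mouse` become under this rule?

rnbfh

s(18)→f(5) and n(13)→c(2) fit y≡11x+15 (mod 26); the inverse of 11 mod 26 is 19. Treating letters as 0–25, the rule is x ↦ 11x + 15 (mod 26).
On mouse: m(12)→11·12+15≡17=r; o(14)→11·14+15≡13=n; u(20)→11·20+15≡1=b; s(18)→11·18+15≡5=f; e(4)→11·4+15≡7=h (all mod 26).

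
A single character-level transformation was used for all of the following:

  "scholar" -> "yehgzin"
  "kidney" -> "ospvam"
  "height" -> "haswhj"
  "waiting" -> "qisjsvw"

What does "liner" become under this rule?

s(18)→y(24) and c(2)→e(4) fit y≡11x+8 (mod 26); the inverse of 11 mod 26 is 19. Each letter's alphabet position (a=0..z=25) is mapped through 11·x+8 mod 26 — an affine cipher.
On liner: l(11)→11·11+8≡25=z; i(8)→11·8+8≡18=s; n(13)→11·13+8≡21=v; e(4)→11·4+8≡0=a; r(17)→11·17+8≡13=n (all mod 26).

zsvan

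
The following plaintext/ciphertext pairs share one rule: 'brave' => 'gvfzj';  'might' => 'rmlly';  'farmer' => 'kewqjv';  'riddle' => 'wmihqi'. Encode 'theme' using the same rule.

Shifts by position in brave: pos 0: b→g (+5), pos 1: r→v (+4), pos 2: a→f (+5), pos 3: v→z (+4) — repeating every 2. The shifts repeat in a cycle of length 2: positions 0,1,… shift by +5, +4, then the pattern repeats.
On theme: t+5=y, h+4=l, e+5=j, m+4=q, e+5=j.

yljqj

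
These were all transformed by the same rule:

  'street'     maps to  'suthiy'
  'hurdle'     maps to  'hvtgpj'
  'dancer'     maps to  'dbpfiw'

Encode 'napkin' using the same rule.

In street: s→s is +0, t→u is +1, r→t is +2, e→h is +3 — the shift increases by 1 each position. Each letter shifts forward by its position index (0, 1, 2, …) — the shift grows by one for each successive letter.
On napkin: n+0=n, a+1=b, p+2=r, k+3=n, i+4=m, n+5=s.

nbrnms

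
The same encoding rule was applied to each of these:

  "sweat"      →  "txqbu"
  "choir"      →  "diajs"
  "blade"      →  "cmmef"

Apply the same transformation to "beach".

Shifts by position in sweat: pos 0: s→t (+1), pos 1: w→x (+1), pos 2: e→q (+12), pos 3: a→b (+1), pos 4: t→u (+1) — repeating every 3. A repeating key of period 3 is used — shifts +1, +1, +12 over and over.
Applying it to beach: b+1=c, e+1=f, a+12=m, c+1=d, h+1=i.

cfmdi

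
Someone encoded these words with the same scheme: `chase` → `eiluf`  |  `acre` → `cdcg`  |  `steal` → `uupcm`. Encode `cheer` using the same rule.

eipgs

Shifts by position in chase: pos 0: c→e (+2), pos 1: h→i (+1), pos 2: a→l (+11), pos 3: s→u (+2), pos 4: e→f (+1) — repeating every 3. A repeating key of period 3 is used — shifts +2, +1, +11 over and over.
For cheer: c+2=e, h+1=i, e+11=p, e+2=g, r+1=s.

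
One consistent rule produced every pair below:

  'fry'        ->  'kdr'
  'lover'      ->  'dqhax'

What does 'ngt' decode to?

hub

The output letters match the input read backwards, each shifted +12: fry reversed is yrf. Two steps: reverse the string, then apply a Caesar shift of +12.
Decoding ngt: shift back: n−12=b, g−12=u, t−12=h → buh; then reverse → hub.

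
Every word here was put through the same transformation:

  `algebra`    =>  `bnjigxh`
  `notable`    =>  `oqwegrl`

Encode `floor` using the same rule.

Letter i (0-indexed) is shifted by i+1, so successive shifts are 1, 2, 3, ….
On floor: f+1=g, l+2=n, o+3=r, o+4=s, r+5=w.

gnrsw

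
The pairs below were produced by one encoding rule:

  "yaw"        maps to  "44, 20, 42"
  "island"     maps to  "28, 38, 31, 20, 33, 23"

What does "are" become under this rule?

20, 37, 24

The number is (letter's place in the alphabet, a=1) + 19.
On are: a=1→20, r=18→37, e=5→24.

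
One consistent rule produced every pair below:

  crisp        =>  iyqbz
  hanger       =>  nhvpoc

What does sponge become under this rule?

In crisp: c→i is +6, r→y is +7, i→q is +8, s→b is +9 — the shift increases by 1 each position. Each letter shifts forward by (position + 6), i.e. 6, 7, 8, … — the shift grows by one for each successive letter.
Applying it to sponge: s+6=y, p+7=w, o+8=w, n+9=w, g+10=q, e+11=p.

ywwwqp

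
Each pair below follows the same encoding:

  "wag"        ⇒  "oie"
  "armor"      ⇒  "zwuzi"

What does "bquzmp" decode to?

The output letters match the input read backwards, each shifted +8: wag reversed is gaw. Two steps: reverse the string, then apply a Caesar shift of +8.
Reversing it on bquzmp: shift back: b−8=t, q−8=i, u−8=m, z−8=r, m−8=e, p−8=h → timreh; then reverse → hermit.

hermit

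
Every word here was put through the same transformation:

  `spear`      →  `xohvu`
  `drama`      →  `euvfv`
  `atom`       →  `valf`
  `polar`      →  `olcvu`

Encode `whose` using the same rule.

jqlxh

This is an affine cipher: with a=0,…,z=25, each position x becomes (3x+21) mod 26.
On whose: w(22)→3·22+21≡9=j; h(7)→3·7+21≡16=q; o(14)→3·14+21≡11=l; s(18)→3·18+21≡23=x; e(4)→3·4+21≡7=h (all mod 26).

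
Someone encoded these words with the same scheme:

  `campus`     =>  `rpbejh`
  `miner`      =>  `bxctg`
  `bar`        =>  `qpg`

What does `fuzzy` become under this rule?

Compare letters: c→r is +15, a→p is +15, m→b is +15 — a constant shift. Each letter is shifted forward by 15 in the alphabet (a Caesar shift of +15).
For fuzzy: f+15=u, u+15=j, z+15=o, z+15=o, y+15=n.

ujoon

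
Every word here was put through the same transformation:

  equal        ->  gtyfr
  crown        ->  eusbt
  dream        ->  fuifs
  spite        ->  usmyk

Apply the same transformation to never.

phzjx

The shift increases by 1 at each position, starting from +2: 2, 3, 4, ….
On never: n+2=p, e+3=h, v+4=z, e+5=j, r+6=x.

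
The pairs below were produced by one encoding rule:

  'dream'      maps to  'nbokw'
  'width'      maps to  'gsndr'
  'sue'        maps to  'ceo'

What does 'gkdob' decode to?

water

Compare letters: d→n is +10, r→b is +10, e→o is +10 — a constant shift. Every letter moves 10 places later in the alphabet, wrapping around z→a.
Reversing it on gkdob: g−10=w, k−10=a, d−10=t, o−10=e, b−10=r.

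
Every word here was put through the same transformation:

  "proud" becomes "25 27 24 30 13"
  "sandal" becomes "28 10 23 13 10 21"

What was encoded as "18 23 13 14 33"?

index

p is letter #16 and maps to 25: an offset of 9. Each letter is replaced by its alphabet position (a=1..z=26) + 9.
Undoing it on 18 23 13 14 33: 18→(18−9)÷1=9=i, 23→(23−9)÷1=14=n, 13→(13−9)÷1=4=d, 14→(14−9)÷1=5=e, 33→(33−9)÷1=24=x.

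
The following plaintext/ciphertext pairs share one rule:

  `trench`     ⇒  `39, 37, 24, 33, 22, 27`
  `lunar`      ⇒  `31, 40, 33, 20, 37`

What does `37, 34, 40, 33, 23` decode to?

t is letter #20 and maps to 39: an offset of 19. Each letter is replaced by its alphabet position (a=1..z=26) + 19.
Decoding 37, 34, 40, 33, 23: 37→(37−19)÷1=18=r, 34→(34−19)÷1=15=o, 40→(40−19)÷1=21=u, 33→(33−19)÷1=14=n, 23→(23−19)÷1=4=d.

round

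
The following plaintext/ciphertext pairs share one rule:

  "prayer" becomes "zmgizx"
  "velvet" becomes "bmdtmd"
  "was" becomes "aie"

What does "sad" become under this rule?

The output letters match the input read backwards, each shifted +8: prayer reversed is reyarp. The word is reversed, then every letter is shifted forward by 8.
On sad: reverse → das; then shift: d+8=l, a+8=i, s+8=a.

lia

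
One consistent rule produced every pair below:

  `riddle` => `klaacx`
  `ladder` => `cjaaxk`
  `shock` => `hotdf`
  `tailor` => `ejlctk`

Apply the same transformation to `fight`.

ulroe

r(17)→k(10) and i(8)→l(11) fit y≡23x+9 (mod 26); the inverse of 23 mod 26 is 17. Treating letters as 0–25, the rule is x ↦ 23x + 9 (mod 26).
On fight: f(5)→23·5+9≡20=u; i(8)→23·8+9≡11=l; g(6)→23·6+9≡17=r; h(7)→23·7+9≡14=o; t(19)→23·19+9≡4=e (all mod 26).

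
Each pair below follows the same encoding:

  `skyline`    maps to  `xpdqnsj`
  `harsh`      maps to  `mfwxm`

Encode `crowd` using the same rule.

hwtbi

It's a constant shift of +5 (ROT5).
Applying it to crowd: c+5=h, r+5=w, o+5=t, w+5=b, d+5=i.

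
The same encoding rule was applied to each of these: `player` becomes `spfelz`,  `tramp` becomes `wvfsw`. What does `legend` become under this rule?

In player: p→s is +3, l→p is +4, a→f is +5, y→e is +6 — the shift increases by 1 each position. The shift increases by 1 at each position, starting from +3: 3, 4, 5, ….
For legend: l+3=o, e+4=i, g+5=l, e+6=k, n+7=u, d+8=l.

oilkul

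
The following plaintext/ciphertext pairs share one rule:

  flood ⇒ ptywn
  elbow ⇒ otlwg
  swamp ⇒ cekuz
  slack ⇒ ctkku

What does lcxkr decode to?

bunch

Shifts by position in flood: pos 0: f→p (+10), pos 1: l→t (+8), pos 2: o→y (+10), pos 3: o→w (+8) — repeating every 2. It's a Vigenère-style cipher with numeric key [10,8]: position i shifts by key[i mod 2].
Undoing it on lcxkr: l−10=b, c−8=u, x−10=n, k−8=c, r−10=h.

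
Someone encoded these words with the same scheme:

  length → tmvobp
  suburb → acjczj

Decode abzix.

Compare letters: l→t is +8, e→m is +8, n→v is +8 — a constant shift. It's a constant shift of +8 (ROT8).
Decoding abzix: a−8=s, b−8=t, z−8=r, i−8=a, x−8=p.

strap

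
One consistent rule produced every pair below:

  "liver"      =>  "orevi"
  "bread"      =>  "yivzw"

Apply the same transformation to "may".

Each pair mirrors across the alphabet (l↔o, i↔r, v↔e): positions sum to 25. Letters are reflected about the middle of the alphabet (position → 25−position): Atbash.
Applying it to may: m↔n, a↔z, y↔b.

nzb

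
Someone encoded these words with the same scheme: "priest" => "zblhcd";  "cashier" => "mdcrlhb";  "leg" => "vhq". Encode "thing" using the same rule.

The rule splits by letter class: vowels +3, consonants +10.
Applying it to thing: t(cons)+10=d, h(cons)+10=r, i(vowel)+3=l, n(cons)+10=x, g(cons)+10=q.

drlxq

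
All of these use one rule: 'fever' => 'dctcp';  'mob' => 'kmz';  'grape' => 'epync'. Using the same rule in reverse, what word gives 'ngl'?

Compare letters: f→d is +24, e→c is +24, v→t is +24 — a constant shift. It's a constant shift of +24 (ROT24).
Reversing it on ngl: n−24=p, g−24=i, l−24=n.

pin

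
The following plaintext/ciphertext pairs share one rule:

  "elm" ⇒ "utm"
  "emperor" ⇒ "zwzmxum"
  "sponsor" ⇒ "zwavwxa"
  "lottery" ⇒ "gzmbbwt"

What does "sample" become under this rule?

The output letters match the input read backwards, each shifted +8: elm reversed is mle. Read the word backwards and shift each letter +8.
For sample: reverse → elpmas; then shift: e+8=m, l+8=t, p+8=x, m+8=u, a+8=i, s+8=a.

mtxuia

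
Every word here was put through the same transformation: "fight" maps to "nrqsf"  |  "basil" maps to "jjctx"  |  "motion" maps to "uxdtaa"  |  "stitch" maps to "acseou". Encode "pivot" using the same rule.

xrfzf

The shift increases by 1 at each position, starting from +8: 8, 9, 10, ….
Applying it to pivot: p+8=x, i+9=r, v+10=f, o+11=z, t+12=f.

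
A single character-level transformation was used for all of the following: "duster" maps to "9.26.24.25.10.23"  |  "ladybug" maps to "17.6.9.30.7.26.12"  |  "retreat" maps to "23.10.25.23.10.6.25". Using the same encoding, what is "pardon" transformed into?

d is letter #4 and maps to 9: an offset of 5. The number is (letter's place in the alphabet, a=1) + 5.
On pardon: p=16→21, a=1→6, r=18→23, d=4→9, o=15→20, n=14→19.

21.6.23.9.20.19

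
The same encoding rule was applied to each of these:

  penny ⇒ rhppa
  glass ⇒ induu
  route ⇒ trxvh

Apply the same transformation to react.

thdev

The shift depends on letter class: consonant p→r is +2, but vowel e→h is +3. Vowels shift forward by 3 and consonants shift forward by 2.
For react: r(cons)+2=t, e(vowel)+3=h, a(vowel)+3=d, c(cons)+2=e, t(cons)+2=v.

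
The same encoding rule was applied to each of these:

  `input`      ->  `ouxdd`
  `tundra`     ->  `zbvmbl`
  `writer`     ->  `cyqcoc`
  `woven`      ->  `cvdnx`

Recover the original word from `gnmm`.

aged

In input: i→o is +6, n→u is +7, p→x is +8, u→d is +9 — the shift increases by 1 each position. Each letter shifts forward by (position + 6), i.e. 6, 7, 8, … — the shift grows by one for each successive letter.
Undoing it on gnmm: g−6=a, n−7=g, m−8=e, m−9=d.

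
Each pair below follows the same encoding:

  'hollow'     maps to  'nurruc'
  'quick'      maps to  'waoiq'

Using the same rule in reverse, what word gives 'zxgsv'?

Every letter moves 6 places later in the alphabet, wrapping around z→a.
Undoing it on zxgsv: z−6=t, x−6=r, g−6=a, s−6=m, v−6=p.

tramp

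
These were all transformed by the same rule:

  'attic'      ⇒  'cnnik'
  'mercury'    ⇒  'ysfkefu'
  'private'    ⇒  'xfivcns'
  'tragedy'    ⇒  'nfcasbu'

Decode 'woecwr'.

squash

a(0)→c(2) and t(19)→n(13) fit y≡17x+2 (mod 26); the inverse of 17 mod 26 is 23. Treating letters as 0–25, the rule is x ↦ 17x + 2 (mod 26).
Reversing it on woecwr: w(22)→23·(22−2)≡18=s; o(14)→23·(14−2)≡16=q; e(4)→23·(4−2)≡20=u; c(2)→23·(2−2)≡0=a; w(22)→23·(22−2)≡18=s; r(17)→23·(17−2)≡7=h (all mod 26).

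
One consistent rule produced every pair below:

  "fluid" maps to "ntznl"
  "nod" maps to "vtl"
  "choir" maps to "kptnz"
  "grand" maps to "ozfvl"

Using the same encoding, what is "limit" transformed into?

The shift depends on letter class: consonant f→n is +8, but vowel u→z is +5. Vowels shift forward by 5 and consonants shift forward by 8.
For limit: l(cons)+8=t, i(vowel)+5=n, m(cons)+8=u, i(vowel)+5=n, t(cons)+8=b.

tnunb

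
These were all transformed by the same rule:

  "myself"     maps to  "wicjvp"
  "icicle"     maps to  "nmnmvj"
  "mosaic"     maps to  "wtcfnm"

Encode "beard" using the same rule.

The shift depends on letter class: consonant m→w is +10, but vowel e→j is +5. Two shifts are in play — +5 for a/e/i/o/u, +10 for every other letter.
On beard: b(cons)+10=l, e(vowel)+5=j, a(vowel)+5=f, r(cons)+10=b, d(cons)+10=n.

ljfbn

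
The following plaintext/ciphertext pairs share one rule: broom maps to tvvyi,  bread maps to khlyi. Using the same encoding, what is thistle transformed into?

The output letters match the input read backwards, each shifted +7: broom reversed is moorb. The word is reversed, then every letter is shifted forward by 7.
Applying it to thistle: reverse → eltsiht; then shift: e+7=l, l+7=s, t+7=a, s+7=z, i+7=p, h+7=o, t+7=a.

lsazpoa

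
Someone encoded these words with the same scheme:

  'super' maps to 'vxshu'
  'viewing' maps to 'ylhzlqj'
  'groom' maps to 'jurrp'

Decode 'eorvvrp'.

Compare letters: s→v is +3, u→x is +3, p→s is +3 — a constant shift. Each letter is shifted forward by 3 in the alphabet (a Caesar shift of +3).
Reversing it on eorvvrp: e−3=b, o−3=l, r−3=o, v−3=s, v−3=s, r−3=o, p−3=m.

blossom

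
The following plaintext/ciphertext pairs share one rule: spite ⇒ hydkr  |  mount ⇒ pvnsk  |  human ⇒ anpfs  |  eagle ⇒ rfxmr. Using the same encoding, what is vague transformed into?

Each letter's alphabet position (a=0..z=25) is mapped through 3·x+5 mod 26 — an affine cipher.
Applying it to vague: v(21)→3·21+5≡16=q; a(0)→3·0+5≡5=f; g(6)→3·6+5≡23=x; u(20)→3·20+5≡13=n; e(4)→3·4+5≡17=r (all mod 26).

qfxnr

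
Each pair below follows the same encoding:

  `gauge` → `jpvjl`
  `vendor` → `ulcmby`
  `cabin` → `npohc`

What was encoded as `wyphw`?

g(6)→j(9) and a(0)→p(15) fit y≡25x+15 (mod 26); the inverse of 25 mod 26 is 25. This is an affine cipher: with a=0,…,z=25, each position x becomes (25x+15) mod 26.
Reversing it on wyphw: w(22)→25·(22−15)≡19=t; y(24)→25·(24−15)≡17=r; p(15)→25·(15−15)≡0=a; h(7)→25·(7−15)≡8=i; w(22)→25·(22−15)≡19=t (all mod 26).

trait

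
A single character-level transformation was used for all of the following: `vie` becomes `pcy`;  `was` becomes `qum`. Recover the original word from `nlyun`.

treat

It's a constant shift of +20 (ROT20).
Reversing it on nlyun: n−20=t, l−20=r, y−20=e, u−20=a, n−20=t.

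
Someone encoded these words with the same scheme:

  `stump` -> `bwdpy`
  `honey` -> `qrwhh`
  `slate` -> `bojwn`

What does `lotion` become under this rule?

Shifts by position in stump: pos 0: s→b (+9), pos 1: t→w (+3), pos 2: u→d (+9), pos 3: m→p (+3) — repeating every 2. It's a Vigenère-style cipher with numeric key [9,3]: position i shifts by key[i mod 2].
Applying it to lotion: l+9=u, o+3=r, t+9=c, i+3=l, o+9=x, n+3=q.

urclxq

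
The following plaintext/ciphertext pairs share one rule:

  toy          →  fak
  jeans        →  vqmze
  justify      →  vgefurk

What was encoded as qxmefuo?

elastic

Compare letters: t→f is +12, o→a is +12, y→k is +12 — a constant shift. It's a constant shift of +12 (ROT12).
Reversing it on qxmefuo: q−12=e, x−12=l, m−12=a, e−12=s, f−12=t, u−12=i, o−12=c.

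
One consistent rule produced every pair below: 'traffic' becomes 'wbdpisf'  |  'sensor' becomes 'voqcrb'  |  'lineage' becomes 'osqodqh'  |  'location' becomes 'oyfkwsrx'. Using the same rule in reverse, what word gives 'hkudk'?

Shifts by position in traffic: pos 0: t→w (+3), pos 1: r→b (+10), pos 2: a→d (+3), pos 3: f→p (+10) — repeating every 2. A repeating key of period 2 is used — shifts +3, +10 over and over.
Decoding hkudk: h−3=e, k−10=a, u−3=r, d−10=t, k−3=h.

earth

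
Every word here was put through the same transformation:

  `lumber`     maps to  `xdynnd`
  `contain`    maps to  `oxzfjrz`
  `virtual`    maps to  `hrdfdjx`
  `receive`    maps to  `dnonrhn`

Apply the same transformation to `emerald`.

The shift depends on letter class: consonant l→x is +12, but vowel u→d is +9. The rule splits by letter class: vowels +9, consonants +12.
Applying it to emerald: e(vowel)+9=n, m(cons)+12=y, e(vowel)+9=n, r(cons)+12=d, a(vowel)+9=j, l(cons)+12=x, d(cons)+12=p.

nyndjxp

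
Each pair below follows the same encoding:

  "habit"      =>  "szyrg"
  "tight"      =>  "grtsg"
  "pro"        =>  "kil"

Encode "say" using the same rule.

hzb

Each pair mirrors across the alphabet (h↔s, a↔z, b↔y): positions sum to 25. Letters are reflected about the middle of the alphabet (position → 25−position): Atbash.
On say: s↔h, a↔z, y↔b.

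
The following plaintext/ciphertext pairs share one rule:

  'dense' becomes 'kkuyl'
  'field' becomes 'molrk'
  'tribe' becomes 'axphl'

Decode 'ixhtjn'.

branch

Shifts by position in dense: pos 0: d→k (+7), pos 1: e→k (+6), pos 2: n→u (+7), pos 3: s→y (+6) — repeating every 2. A repeating key of period 2 is used — shifts +7, +6 over and over.
Decoding ixhtjn: i−7=b, x−6=r, h−7=a, t−6=n, j−7=c, n−6=h.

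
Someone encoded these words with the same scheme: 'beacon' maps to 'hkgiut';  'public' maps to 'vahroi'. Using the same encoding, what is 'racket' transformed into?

Compare letters: b→h is +6, e→k is +6, a→g is +6 — a constant shift. This is a Caesar cipher with shift 6.
On racket: r+6=x, a+6=g, c+6=i, k+6=q, e+6=k, t+6=z.

xgiqkz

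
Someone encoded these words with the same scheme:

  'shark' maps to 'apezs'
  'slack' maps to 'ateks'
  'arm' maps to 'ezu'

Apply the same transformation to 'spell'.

axitt

The shift depends on letter class: consonant s→a is +8, but vowel a→e is +4. Vowels shift forward by 4 and consonants shift forward by 8.
For spell: s(cons)+8=a, p(cons)+8=x, e(vowel)+4=i, l(cons)+8=t, l(cons)+8=t.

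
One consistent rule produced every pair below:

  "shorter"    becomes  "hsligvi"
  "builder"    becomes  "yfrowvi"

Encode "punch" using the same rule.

Letters are reflected about the middle of the alphabet (position → 25−position): Atbash.
On punch: p↔k, u↔f, n↔m, c↔x, h↔s.

kfmxs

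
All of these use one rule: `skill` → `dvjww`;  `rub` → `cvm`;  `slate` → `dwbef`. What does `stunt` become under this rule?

Two shifts are in play — +1 for a/e/i/o/u, +11 for every other letter.
On stunt: s(cons)+11=d, t(cons)+11=e, u(vowel)+1=v, n(cons)+11=y, t(cons)+11=e.

devye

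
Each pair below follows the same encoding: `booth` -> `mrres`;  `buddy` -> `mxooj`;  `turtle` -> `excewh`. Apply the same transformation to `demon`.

ohxry

The shift depends on letter class: consonant b→m is +11, but vowel o→r is +3. Vowels shift forward by 3 and consonants shift forward by 11.
On demon: d(cons)+11=o, e(vowel)+3=h, m(cons)+11=x, o(vowel)+3=r, n(cons)+11=y.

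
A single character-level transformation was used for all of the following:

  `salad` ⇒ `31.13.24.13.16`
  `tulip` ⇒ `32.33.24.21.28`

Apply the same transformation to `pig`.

The number is (letter's place in the alphabet, a=1) + 12.
Applying it to pig: p=16→28, i=9→21, g=7→19.

28.21.19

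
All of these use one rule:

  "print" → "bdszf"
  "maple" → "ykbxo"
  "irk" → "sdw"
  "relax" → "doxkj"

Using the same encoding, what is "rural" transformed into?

Two shifts are in play — +10 for a/e/i/o/u, +12 for every other letter.
Applying it to rural: r(cons)+12=d, u(vowel)+10=e, r(cons)+12=d, a(vowel)+10=k, l(cons)+12=x.

dedkx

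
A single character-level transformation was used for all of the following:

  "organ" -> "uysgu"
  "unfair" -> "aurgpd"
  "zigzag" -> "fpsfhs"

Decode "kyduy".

error

Shifts by position in organ: pos 0: o→u (+6), pos 1: r→y (+7), pos 2: g→s (+12), pos 3: a→g (+6), pos 4: n→u (+7) — repeating every 3. The shifts repeat in a cycle of length 3: positions 0,1,… shift by +6, +7, +12, then the pattern repeats.
Reversing it on kyduy: k−6=e, y−7=r, d−12=r, u−6=o, y−7=r.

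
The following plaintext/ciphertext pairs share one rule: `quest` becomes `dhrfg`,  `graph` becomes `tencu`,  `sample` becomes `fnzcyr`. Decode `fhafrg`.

Compare letters: q→d is +13, u→h is +13, e→r is +13 — a constant shift. It's a constant shift of +13 (ROT13).
Decoding fhafrg: f−13=s, h−13=u, a−13=n, f−13=s, r−13=e, g−13=t.

sunset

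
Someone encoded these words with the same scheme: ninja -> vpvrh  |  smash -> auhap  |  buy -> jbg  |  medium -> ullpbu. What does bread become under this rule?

Two shifts are in play — +7 for a/e/i/o/u, +8 for every other letter.
Applying it to bread: b(cons)+8=j, r(cons)+8=z, e(vowel)+7=l, a(vowel)+7=h, d(cons)+8=l.

jzlhl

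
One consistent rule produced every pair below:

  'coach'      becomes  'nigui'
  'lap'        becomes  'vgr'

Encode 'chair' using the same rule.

xogni

The output letters match the input read backwards, each shifted +6: coach reversed is hcaoc. Read the word backwards and shift each letter +6.
For chair: reverse → riahc; then shift: r+6=x, i+6=o, a+6=g, h+6=n, c+6=i.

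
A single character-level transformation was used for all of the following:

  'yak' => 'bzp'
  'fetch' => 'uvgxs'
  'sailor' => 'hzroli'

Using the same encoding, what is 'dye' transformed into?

wbv

Each pair mirrors across the alphabet (y↔b, a↔z, k↔p): positions sum to 25. This is the alphabet-reversal cipher (Atbash): a becomes z, b becomes y, etc.
For dye: d↔w, y↔b, e↔v.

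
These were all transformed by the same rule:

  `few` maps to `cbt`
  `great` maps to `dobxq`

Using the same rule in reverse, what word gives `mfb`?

pie

Compare letters: f→c is +23, e→b is +23, w→t is +23 — a constant shift. Each letter is shifted forward by 23 in the alphabet (a Caesar shift of +23).
Decoding mfb: m−23=p, f−23=i, b−23=e.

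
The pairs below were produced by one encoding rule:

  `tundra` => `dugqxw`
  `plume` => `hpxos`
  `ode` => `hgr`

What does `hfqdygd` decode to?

The output letters match the input read backwards, each shifted +3: tundra reversed is ardnut. The word is reversed, then every letter is shifted forward by 3.
Undoing it on hfqdygd: shift back: h−3=e, f−3=c, q−3=n, d−3=a, y−3=v, g−3=d, d−3=a → ecnavda; then reverse → advance.

advance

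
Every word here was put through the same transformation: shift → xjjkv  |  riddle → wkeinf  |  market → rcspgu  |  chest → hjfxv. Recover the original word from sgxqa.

A repeating key of period 3 is used — shifts +5, +2, +1 over and over.
Decoding sgxqa: s−5=n, g−2=e, x−1=w, q−5=l, a−2=y.

newly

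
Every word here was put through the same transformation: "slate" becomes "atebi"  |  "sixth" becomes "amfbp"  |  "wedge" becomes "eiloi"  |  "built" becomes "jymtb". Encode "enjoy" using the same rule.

ivrsg

The shift depends on letter class: consonant s→a is +8, but vowel a→e is +4. The rule splits by letter class: vowels +4, consonants +8.
Applying it to enjoy: e(vowel)+4=i, n(cons)+8=v, j(cons)+8=r, o(vowel)+4=s, y(cons)+8=g.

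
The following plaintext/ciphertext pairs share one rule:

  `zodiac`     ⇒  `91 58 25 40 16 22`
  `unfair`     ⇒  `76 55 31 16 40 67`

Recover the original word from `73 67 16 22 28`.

z(#26)→91 and o(#15)→58: differences scale by 3, so n = 3·pos + 13. Each letter becomes 3×(its alphabet position, a=1..z=26) + 13.
Reversing it on 73 67 16 22 28: 73→(73−13)÷3=20=t, 67→(67−13)÷3=18=r, 16→(16−13)÷3=1=a, 22→(22−13)÷3=3=c, 28→(28−13)÷3=5=e.

trace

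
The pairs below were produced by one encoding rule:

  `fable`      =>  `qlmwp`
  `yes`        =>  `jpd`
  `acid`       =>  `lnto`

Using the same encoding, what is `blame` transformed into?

Compare letters: f→q is +11, a→l is +11, b→m is +11 — a constant shift. This is a Caesar cipher with shift 11.
Applying it to blame: b+11=m, l+11=w, a+11=l, m+11=x, e+11=p.

mwlxp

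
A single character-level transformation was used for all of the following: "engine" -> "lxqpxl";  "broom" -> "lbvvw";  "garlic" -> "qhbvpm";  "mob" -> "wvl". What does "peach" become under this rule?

The shift depends on letter class: consonant n→x is +10, but vowel e→l is +7. Vowels shift forward by 7 and consonants shift forward by 10.
On peach: p(cons)+10=z, e(vowel)+7=l, a(vowel)+7=h, c(cons)+10=m, h(cons)+10=r.

zlhmr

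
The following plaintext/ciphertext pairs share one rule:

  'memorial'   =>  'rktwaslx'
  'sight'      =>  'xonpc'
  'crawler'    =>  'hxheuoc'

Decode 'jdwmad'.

expert

In memorial: m→r is +5, e→k is +6, m→t is +7, o→w is +8 — the shift increases by 1 each position. The shift increases by 1 at each position, starting from +5: 5, 6, 7, ….
Reversing it on jdwmad: j−5=e, d−6=x, w−7=p, m−8=e, a−9=r, d−10=t.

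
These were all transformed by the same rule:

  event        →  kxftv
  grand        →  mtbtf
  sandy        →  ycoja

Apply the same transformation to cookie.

iqpqkf

Shifts by position in event: pos 0: e→k (+6), pos 1: v→x (+2), pos 2: e→f (+1), pos 3: n→t (+6), pos 4: t→v (+2) — repeating every 3. The shifts repeat in a cycle of length 3: positions 0,1,… shift by +6, +2, +1, then the pattern repeats.
For cookie: c+6=i, o+2=q, o+1=p, k+6=q, i+2=k, e+1=f.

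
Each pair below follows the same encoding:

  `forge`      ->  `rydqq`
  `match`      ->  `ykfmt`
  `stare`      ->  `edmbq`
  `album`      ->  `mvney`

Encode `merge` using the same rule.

Shifts by position in forge: pos 0: f→r (+12), pos 1: o→y (+10), pos 2: r→d (+12), pos 3: g→q (+10) — repeating every 2. The shifts repeat in a cycle of length 2: positions 0,1,… shift by +12, +10, then the pattern repeats.
On merge: m+12=y, e+10=o, r+12=d, g+10=q, e+12=q.

yodqq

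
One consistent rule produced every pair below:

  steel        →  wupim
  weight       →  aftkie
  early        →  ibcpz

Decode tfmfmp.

Shifts by position in steel: pos 0: s→w (+4), pos 1: t→u (+1), pos 2: e→p (+11), pos 3: e→i (+4), pos 4: l→m (+1) — repeating every 3. The shifts repeat in a cycle of length 3: positions 0,1,… shift by +4, +1, +11, then the pattern repeats.
Decoding tfmfmp: t−4=p, f−1=e, m−11=b, f−4=b, m−1=l, p−11=e.

pebble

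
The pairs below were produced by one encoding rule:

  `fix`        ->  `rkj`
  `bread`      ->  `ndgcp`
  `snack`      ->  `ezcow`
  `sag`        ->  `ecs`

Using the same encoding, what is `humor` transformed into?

twyqd

The shift depends on letter class: consonant f→r is +12, but vowel i→k is +2. Two shifts are in play — +2 for a/e/i/o/u, +12 for every other letter.
For humor: h(cons)+12=t, u(vowel)+2=w, m(cons)+12=y, o(vowel)+2=q, r(cons)+12=d.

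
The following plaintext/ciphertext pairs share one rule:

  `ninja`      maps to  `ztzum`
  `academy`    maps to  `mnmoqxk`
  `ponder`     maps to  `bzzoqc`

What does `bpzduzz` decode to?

pension

Shifts by position in ninja: pos 0: n→z (+12), pos 1: i→t (+11), pos 2: n→z (+12), pos 3: j→u (+11) — repeating every 2. It's a Vigenère-style cipher with numeric key [12,11]: position i shifts by key[i mod 2].
Undoing it on bpzduzz: b−12=p, p−11=e, z−12=n, d−11=s, u−12=i, z−11=o, z−12=n.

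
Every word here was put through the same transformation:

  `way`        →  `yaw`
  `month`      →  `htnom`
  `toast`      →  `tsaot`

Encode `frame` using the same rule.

emarf

The output letters match the input read backwards: way reversed is yaw. The word is simply reversed.
For frame: reverse → emarf.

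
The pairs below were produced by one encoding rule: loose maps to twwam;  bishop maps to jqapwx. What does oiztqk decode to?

garlic

Compare letters: l→t is +8, o→w is +8, o→w is +8 — a constant shift. Each letter is shifted forward by 8 in the alphabet (a Caesar shift of +8).
Reversing it on oiztqk: o−8=g, i−8=a, z−8=r, t−8=l, q−8=i, k−8=c.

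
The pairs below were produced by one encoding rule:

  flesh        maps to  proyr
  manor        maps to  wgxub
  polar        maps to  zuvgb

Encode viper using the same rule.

Shifts by position in flesh: pos 0: f→p (+10), pos 1: l→r (+6), pos 2: e→o (+10), pos 3: s→y (+6) — repeating every 2. It's a Vigenère-style cipher with numeric key [10,6]: position i shifts by key[i mod 2].
Applying it to viper: v+10=f, i+6=o, p+10=z, e+6=k, r+10=b.

fozkb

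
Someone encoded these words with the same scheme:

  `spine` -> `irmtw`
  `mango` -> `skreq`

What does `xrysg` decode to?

count

The output letters match the input read backwards, each shifted +4: spine reversed is enips. Read the word backwards and shift each letter +4.
Decoding xrysg: shift back: x−4=t, r−4=n, y−4=u, s−4=o, g−4=c → tnuoc; then reverse → count.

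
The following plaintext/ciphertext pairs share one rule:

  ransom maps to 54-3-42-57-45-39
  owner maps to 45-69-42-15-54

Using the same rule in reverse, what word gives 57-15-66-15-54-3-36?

several

r(#18)→54 and a(#1)→3: differences scale by 3, so n = 3·pos + 0. Each letter becomes 3×(its alphabet position, a=1..z=26).
Reversing it on 57-15-66-15-54-3-36: 57→(57−0)÷3=19=s, 15→(15−0)÷3=5=e, 66→(66−0)÷3=22=v, 15→(15−0)÷3=5=e, 54→(54−0)÷3=18=r, 3→(3−0)÷3=1=a, 36→(36−0)÷3=12=l.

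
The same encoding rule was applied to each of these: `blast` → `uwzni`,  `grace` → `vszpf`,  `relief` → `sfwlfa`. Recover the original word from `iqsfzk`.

b(1)→u(20) and l(11)→w(22) fit y≡21x+25 (mod 26); the inverse of 21 mod 26 is 5. This is an affine cipher: with a=0,…,z=25, each position x becomes (21x+25) mod 26.
Undoing it on iqsfzk: i(8)→5·(8−25)≡19=t; q(16)→5·(16−25)≡7=h; s(18)→5·(18−25)≡17=r; f(5)→5·(5−25)≡4=e; z(25)→5·(25−25)≡0=a; k(10)→5·(10−25)≡3=d (all mod 26).

thread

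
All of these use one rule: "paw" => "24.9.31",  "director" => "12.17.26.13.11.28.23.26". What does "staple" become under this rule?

27.28.9.24.20.13

p is letter #16 and maps to 24: an offset of 8. Letters become their 1-based position plus 8 (so a→9, b→10, …).
For staple: s=19→27, t=20→28, a=1→9, p=16→24, l=12→20, e=5→13.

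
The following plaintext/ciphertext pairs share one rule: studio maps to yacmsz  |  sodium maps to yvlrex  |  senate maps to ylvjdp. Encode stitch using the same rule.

In studio: s→y is +6, t→a is +7, u→c is +8, d→m is +9 — the shift increases by 1 each position. Each letter shifts forward by (position + 6), i.e. 6, 7, 8, … — the shift grows by one for each successive letter.
On stitch: s+6=y, t+7=a, i+8=q, t+9=c, c+10=m, h+11=s.

yaqcms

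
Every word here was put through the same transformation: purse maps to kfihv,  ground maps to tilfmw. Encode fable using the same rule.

uzyov

Each pair mirrors across the alphabet (p↔k, u↔f, r↔i): positions sum to 25. Each letter is replaced by its mirror in the alphabet: a↔z, b↔y, c↔x, and so on (the Atbash cipher).
On fable: f↔u, a↔z, b↔y, l↔o, e↔v.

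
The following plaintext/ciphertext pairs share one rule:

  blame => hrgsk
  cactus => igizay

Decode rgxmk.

Compare letters: b→h is +6, l→r is +6, a→g is +6 — a constant shift. It's a constant shift of +6 (ROT6).
Decoding rgxmk: r−6=l, g−6=a, x−6=r, m−6=g, k−6=e.

large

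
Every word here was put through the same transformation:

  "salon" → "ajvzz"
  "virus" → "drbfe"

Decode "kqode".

chess

In salon: s→a is +8, a→j is +9, l→v is +10, o→z is +11 — the shift increases by 1 each position. Each letter shifts forward by (position + 8), i.e. 8, 9, 10, … — the shift grows by one for each successive letter.
Decoding kqode: k−8=c, q−9=h, o−10=e, d−11=s, e−12=s.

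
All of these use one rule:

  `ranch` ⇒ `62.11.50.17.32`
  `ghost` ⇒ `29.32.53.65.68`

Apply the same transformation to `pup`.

56.71.56

The formula is n = 3×(alphabet index, a=1) + 8.
For pup: p=16→56, u=21→71, p=16→56.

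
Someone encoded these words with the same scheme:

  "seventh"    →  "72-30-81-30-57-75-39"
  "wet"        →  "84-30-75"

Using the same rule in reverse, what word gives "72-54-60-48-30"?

smoke

s(#19)→72 and e(#5)→30: differences scale by 3, so n = 3·pos + 15. The formula is n = 3×(alphabet index, a=1) + 15.
Reversing it on 72-54-60-48-30: 72→(72−15)÷3=19=s, 54→(54−15)÷3=13=m, 60→(60−15)÷3=15=o, 48→(48−15)÷3=11=k, 30→(30−15)÷3=5=e.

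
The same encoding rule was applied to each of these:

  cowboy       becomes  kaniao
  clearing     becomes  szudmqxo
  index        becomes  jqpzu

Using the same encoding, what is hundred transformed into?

Read the word backwards and shift each letter +12.
Applying it to hundred: reverse → derdnuh; then shift: d+12=p, e+12=q, r+12=d, d+12=p, n+12=z, u+12=g, h+12=t.

pqdpzgt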